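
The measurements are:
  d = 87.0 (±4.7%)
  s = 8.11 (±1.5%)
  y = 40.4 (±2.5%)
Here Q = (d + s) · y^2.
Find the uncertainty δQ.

10200

Let u = d + s = 95.1. δu = √(δd² + δs²) = √(16.7 + 0.0148) = 4.09, so δu/u = 0.0430.
Q is then a monomial in u, y:
δQ/Q = √((δu/u)² + (2·δy/y)²) = √(0.00185 + 0.00250) = 0.0660
Q = 1.55e+05, so δQ = 0.0660 × 1.55e+05 = 10200.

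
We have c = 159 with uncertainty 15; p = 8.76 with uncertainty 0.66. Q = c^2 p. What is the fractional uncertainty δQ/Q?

0.203

Since Q is a product/quotient, work with relative uncertainties:
  (2·δc/c)² = (2×0.0943)² = 0.0356;  (1·δp/p)² = (1×0.0753)² = 0.00568
δQ/Q = √(0.0413) = 0.203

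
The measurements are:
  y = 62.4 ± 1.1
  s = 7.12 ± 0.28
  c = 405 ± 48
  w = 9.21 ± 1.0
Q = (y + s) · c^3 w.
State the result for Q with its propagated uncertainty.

Let u = y + s = 69.5. δu = √(δy² + δs²) = √(1.21 + 0.0784) = 1.14, so δu/u = 0.0163.
Q is then a monomial in u, c, w:
δQ/Q = √((δu/u)² + (3·δc/c)² + (1·δw/w)²) = √(0.000267 + 0.126 + 0.0118) = 0.372
Q = 4.25e+10, so δQ = 0.372 × 4.25e+10 = 1.58e+10.

(4.25 ± 1.58) × 10^10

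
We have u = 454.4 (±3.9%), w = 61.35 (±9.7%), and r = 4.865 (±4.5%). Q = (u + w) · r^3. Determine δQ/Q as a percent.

14.0%

Let h = u + w = 515.8. δh = √(δu² + δw²) = √(314 + 35.4) = 18.7, so δh/h = 0.0362.
Q is then a monomial in h, r:
δQ/Q = √((δh/h)² + (3·δr/r)²) = √(0.00131 + 0.0182) = 0.140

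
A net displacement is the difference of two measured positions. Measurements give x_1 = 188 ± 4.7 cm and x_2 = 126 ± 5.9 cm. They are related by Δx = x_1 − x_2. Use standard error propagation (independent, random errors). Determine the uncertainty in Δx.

7.54 cm

Absolute uncertainties add in quadrature for a linear combination:
  (δx_1)² = 22.1;  (δx_2)² = 34.8
δΔx = √(56.9) = 7.54 cm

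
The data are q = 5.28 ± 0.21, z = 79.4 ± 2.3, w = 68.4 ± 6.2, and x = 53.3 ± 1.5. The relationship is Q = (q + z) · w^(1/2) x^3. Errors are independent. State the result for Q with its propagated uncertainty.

Let u = q + z = 84.7. δu = √(δq² + δz²) = √(0.0441 + 5.29) = 2.31, so δu/u = 0.0273.
Q is then a monomial in u, w, x:
δQ/Q = √((δu/u)² + (½·δw/w)² + (3·δx/x)²) = √(0.000744 + 0.00205 + 0.00713) = 0.0996
Q = 1.06e+08, so δQ = 0.0996 × 1.06e+08 = 1.06e+07.

(1.06 ± 0.106) × 10^8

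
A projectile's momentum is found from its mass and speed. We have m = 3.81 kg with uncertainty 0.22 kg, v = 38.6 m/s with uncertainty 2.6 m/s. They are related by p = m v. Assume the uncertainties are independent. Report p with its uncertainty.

147 ± 13.0 kg·m/s

Products/powers → add relative errors in quadrature, weighted by exponent:
  (1·δm/m)² = (1×0.0577)² = 0.00333;  (1·δv/v)² = (1×0.0674)² = 0.00454
δp/p = √(0.00787) = 0.0887
p = 147 kg·m/s, so δp = 0.0887 × 147 = 13.0 kg·m/s.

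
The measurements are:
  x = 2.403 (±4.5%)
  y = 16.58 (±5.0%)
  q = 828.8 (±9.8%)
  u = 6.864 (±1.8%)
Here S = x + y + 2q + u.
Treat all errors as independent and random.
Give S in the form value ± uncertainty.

Absolute uncertainties add in quadrature for a linear combination:
  (δx)² = 0.0117;  (δy)² = 0.687;  (2·δq)² = 26400;  (δu)² = 0.0153
δS = √(26400) = 162
S = 1683.

1683 ± 162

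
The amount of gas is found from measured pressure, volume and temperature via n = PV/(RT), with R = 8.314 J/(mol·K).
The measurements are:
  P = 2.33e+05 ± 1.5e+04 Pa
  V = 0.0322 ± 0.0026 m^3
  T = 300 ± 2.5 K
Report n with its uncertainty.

Relative error in a monomial: (δn/n)² = Σ (nᵢ · δxᵢ/xᵢ)².
  (1·δP/P)² = (1×0.0644)² = 0.00414;  (1·δV/V)² = (1×0.0807)² = 0.00652;  (-1·δT/T)² = (-1×0.00833)² = 6.94e-05
δn/n = √(0.0107) = 0.104
n = 3.01 mol, so δn = 0.104 × 3.01 = 0.312 mol.

3.01 ± 0.312 mol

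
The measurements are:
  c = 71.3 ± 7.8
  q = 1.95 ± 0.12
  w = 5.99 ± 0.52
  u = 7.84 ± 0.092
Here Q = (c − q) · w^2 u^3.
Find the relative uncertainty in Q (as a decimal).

0.210

Let h = c − q = 69.3. δh = √(δc² + δq²) = √(60.8 + 0.0144) = 7.80, so δh/h = 0.112.
Q is then a monomial in h, w, u:
δQ/Q = √((δh/h)² + (2·δw/w)² + (3·δu/u)²) = √(0.0127 + 0.0301 + 0.00124) = 0.210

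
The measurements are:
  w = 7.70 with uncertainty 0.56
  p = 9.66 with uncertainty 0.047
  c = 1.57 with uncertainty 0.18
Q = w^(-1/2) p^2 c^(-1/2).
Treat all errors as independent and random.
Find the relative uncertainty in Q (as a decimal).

Q is a product of powers, so relative uncertainties combine in quadrature:
  (−½·δw/w)² = (-0.5×0.0727)² = 0.00132;  (2·δp/p)² = (2×0.00487)² = 9.47e-05;  (−½·δc/c)² = (-0.5×0.115)² = 0.00329
δQ/Q = √(0.00470) = 0.0686

0.0686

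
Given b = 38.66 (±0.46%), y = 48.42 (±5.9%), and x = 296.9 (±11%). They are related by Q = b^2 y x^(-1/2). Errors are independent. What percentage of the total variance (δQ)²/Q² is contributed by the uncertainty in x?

(δQ/Q)² = (2·δb/b)² + (1·δy/y)² + (−½·δx/x)²
  b term: (2×0.00460)² = 8.46e-05
  y term: (1×0.0590)² = 0.00348
  x term: (-0.5×0.110)² = 0.00302
Total = 0.00659. Share from x = 0.00302/0.00659 = 0.459.

45.9%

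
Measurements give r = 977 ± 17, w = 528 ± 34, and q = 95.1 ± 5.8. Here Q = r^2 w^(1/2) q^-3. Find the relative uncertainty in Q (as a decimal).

0.189

Relative error in a monomial: (δQ/Q)² = Σ (nᵢ · δxᵢ/xᵢ)².
  (2·δr/r)² = (2×0.0174)² = 0.00121;  (½·δw/w)² = (0.5×0.0644)² = 0.00104;  (-3·δq/q)² = (-3×0.0610)² = 0.0335
δQ/Q = √(0.0357) = 0.189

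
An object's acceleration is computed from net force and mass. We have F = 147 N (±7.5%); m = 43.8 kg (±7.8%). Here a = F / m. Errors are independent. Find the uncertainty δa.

0.363 m/s^2

For a monomial a ∝ F, m^-1, fractional errors add in quadrature:
  (1·δF/F)² = (1×0.0750)² = 0.00562;  (-1·δm/m)² = (-1×0.0780)² = 0.00608
δa/a = √(0.0117) = 0.108
a = 3.36 m/s^2, so δa = 0.108 × 3.36 = 0.363 m/s^2.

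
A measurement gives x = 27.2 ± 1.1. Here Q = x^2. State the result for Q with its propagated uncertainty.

Q ∝ x^2, so δQ/Q = |2| · δx/x = 2 × 0.0404 = 0.0809.
Q = 740, so δQ = 0.0809 × 740 = 59.8.

740 ± 59.8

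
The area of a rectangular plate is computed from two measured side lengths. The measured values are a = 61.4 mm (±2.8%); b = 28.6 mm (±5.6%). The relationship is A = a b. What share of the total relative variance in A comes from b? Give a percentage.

80.0%

(δA/A)² = (1·δa/a)² + (1·δb/b)²
  a term: (1×0.0280)² = 0.000784
  b term: (1×0.0560)² = 0.00314
Total = 0.00392. Share from b = 0.00314/0.00392 = 0.800.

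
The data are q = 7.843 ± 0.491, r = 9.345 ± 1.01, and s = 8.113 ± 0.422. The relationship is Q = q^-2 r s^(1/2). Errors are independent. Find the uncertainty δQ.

0.0725

Relative error in a monomial: (δQ/Q)² = Σ (nᵢ · δxᵢ/xᵢ)².
  (-2·δq/q)² = (-2×0.0626)² = 0.0157;  (1·δr/r)² = (1×0.108)² = 0.0117;  (½·δs/s)² = (0.5×0.0520)² = 0.000676
δQ/Q = √(0.0280) = 0.167
Q = 0.4327, so δQ = 0.167 × 0.4327 = 0.0725.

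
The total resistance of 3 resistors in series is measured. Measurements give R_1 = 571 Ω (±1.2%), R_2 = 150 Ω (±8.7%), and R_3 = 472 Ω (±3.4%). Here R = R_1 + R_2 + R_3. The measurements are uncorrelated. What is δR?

21.8 Ω

Absolute uncertainties add in quadrature for a linear combination:
  (δR_1)² = 46.9;  (δR_2)² = 170;  (δR_3)² = 258
δR = √(475) = 21.8 Ω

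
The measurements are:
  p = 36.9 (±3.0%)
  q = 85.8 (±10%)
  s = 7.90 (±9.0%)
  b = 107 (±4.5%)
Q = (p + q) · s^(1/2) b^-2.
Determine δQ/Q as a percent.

12.3%

Let u = p + q = 123. δu = √(δp² + δq²) = √(1.23 + 73.6) = 8.65, so δu/u = 0.0705.
Q is then a monomial in u, s, b:
δQ/Q = √((δu/u)² + (½·δs/s)² + (-2·δb/b)²) = √(0.00497 + 0.00202 + 0.00810) = 0.123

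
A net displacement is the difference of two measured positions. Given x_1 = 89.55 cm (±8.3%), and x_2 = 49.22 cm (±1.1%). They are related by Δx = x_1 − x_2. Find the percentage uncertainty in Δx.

18.5%

Each term contributes (cᵢ δxᵢ)² to (δΔx)²:
  (δx_1)² = 55.2;  (δx_2)² = 0.293
δΔx = √(55.5) = 7.45 cm
Δx = 40.33 cm, so δΔx/Δx = 7.45/40.33 = 0.185.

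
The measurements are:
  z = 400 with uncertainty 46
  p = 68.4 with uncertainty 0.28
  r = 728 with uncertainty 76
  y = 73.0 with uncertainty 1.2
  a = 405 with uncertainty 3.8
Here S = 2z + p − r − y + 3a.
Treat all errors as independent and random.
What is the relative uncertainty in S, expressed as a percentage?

9.35%

For a sum/difference, combine absolute errors in quadrature:
  (2·δz)² = 8460;  (δp)² = 0.0784;  (δr)² = 5780;  (δy)² = 1.44;  (3·δa)² = 130
δS = √(14400) = 120
S = 1280, so δS/S = 120/1280 = 0.0935.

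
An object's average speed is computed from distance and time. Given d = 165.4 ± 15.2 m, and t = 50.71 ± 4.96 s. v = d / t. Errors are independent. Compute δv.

Since v is a product/quotient, work with relative uncertainties:
  (1·δd/d)² = (1×0.0919)² = 0.00845;  (-1·δt/t)² = (-1×0.0978)² = 0.00957
δv/v = √(0.0180) = 0.134
v = 3.262 m/s, so δv = 0.134 × 3.262 = 0.438 m/s.

0.438 m/s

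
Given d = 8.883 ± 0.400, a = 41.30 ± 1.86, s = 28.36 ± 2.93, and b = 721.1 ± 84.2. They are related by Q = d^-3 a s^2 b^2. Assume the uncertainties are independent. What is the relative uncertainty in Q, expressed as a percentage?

For a monomial Q ∝ d^-3, a, s^2, b^2, fractional errors add in quadrature:
  (-3·δd/d)² = (-3×0.0450)² = 0.0182;  (1·δa/a)² = (1×0.0450)² = 0.00203;  (2·δs/s)² = (2×0.103)² = 0.0427;  (2·δb/b)² = (2×0.117)² = 0.0545
δQ/Q = √(0.118) = 0.343

34.3%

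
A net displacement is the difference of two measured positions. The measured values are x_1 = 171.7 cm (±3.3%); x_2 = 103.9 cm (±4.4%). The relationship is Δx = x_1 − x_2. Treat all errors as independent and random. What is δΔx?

7.28 cm

Absolute uncertainties add in quadrature for a linear combination:
  (δx_1)² = 32.1;  (δx_2)² = 20.9
δΔx = √(53.0) = 7.28 cm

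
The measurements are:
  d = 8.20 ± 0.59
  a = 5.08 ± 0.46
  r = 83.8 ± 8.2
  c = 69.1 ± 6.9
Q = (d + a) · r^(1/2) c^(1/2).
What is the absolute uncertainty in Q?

Let u = d + a = 13.3. δu = √(δd² + δa²) = √(0.348 + 0.212) = 0.748, so δu/u = 0.0563.
Q is then a monomial in u, r, c:
δQ/Q = √((δu/u)² + (½·δr/r)² + (½·δc/c)²) = √(0.00317 + 0.00239 + 0.00249) = 0.0898
Q = 1010, so δQ = 0.0898 × 1010 = 90.7.

90.7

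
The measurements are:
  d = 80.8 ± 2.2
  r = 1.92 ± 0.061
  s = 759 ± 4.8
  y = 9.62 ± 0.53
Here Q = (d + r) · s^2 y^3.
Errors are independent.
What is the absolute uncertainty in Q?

Let u = d + r = 82.7. δu = √(δd² + δr²) = √(4.84 + 0.00372) = 2.20, so δu/u = 0.0266.
Q is then a monomial in u, s, y:
δQ/Q = √((δu/u)² + (2·δs/s)² + (3·δy/y)²) = √(0.000708 + 0.000160 + 0.0273) = 0.168
Q = 4.24e+10, so δQ = 0.168 × 4.24e+10 = 7.12e+09.

7.12e+09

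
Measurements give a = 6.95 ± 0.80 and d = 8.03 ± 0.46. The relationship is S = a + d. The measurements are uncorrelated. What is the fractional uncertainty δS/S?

S is a linear combination, so absolute uncertainties add in quadrature:
  (δa)² = 0.640;  (δd)² = 0.212
δS = √(0.852) = 0.923
S = 15.0, so δS/S = 0.923/15.0 = 0.0616.

0.0616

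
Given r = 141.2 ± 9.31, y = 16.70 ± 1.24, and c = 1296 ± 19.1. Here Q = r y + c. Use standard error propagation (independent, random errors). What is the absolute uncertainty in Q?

Let p = r·y = 2358. δp/p = √((1·δr/r)² + (1·δy/y)²) = √(0.00435 + 0.00551) = 0.0993, so δp = 234.
Q = p + c: δQ = √(δp² + δc²) = √(54800 + 365) = 235

235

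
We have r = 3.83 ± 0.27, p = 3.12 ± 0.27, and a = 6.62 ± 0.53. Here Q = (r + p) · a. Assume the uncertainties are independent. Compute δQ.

Let u = r + p = 6.95. δu = √(δr² + δp²) = √(0.0729 + 0.0729) = 0.382, so δu/u = 0.0549.
Q is then a monomial in u, a:
δQ/Q = √((δu/u)² + (1·δa/a)²) = √(0.00302 + 0.00641) = 0.0971
Q = 46.0, so δQ = 0.0971 × 46.0 = 4.47.

4.47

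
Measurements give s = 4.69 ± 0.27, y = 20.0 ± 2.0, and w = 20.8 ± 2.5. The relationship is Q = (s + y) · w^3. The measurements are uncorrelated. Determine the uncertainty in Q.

Let u = s + y = 24.7. δu = √(δs² + δy²) = √(0.0729 + 4.00) = 2.02, so δu/u = 0.0817.
Q is then a monomial in u, w:
δQ/Q = √((δu/u)² + (3·δw/w)²) = √(0.00668 + 0.130) = 0.370
Q = 2.22e+05, so δQ = 0.370 × 2.22e+05 = 82100.

82100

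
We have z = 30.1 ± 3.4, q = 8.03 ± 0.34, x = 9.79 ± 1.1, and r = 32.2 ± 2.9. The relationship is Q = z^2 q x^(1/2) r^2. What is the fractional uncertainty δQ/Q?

Relative error in a monomial: (δQ/Q)² = Σ (nᵢ · δxᵢ/xᵢ)².
  (2·δz/z)² = (2×0.113)² = 0.0510;  (1·δq/q)² = (1×0.0423)² = 0.00179;  (½·δx/x)² = (0.5×0.112)² = 0.00316;  (2·δr/r)² = (2×0.0901)² = 0.0324
δQ/Q = √(0.0884) = 0.297

0.297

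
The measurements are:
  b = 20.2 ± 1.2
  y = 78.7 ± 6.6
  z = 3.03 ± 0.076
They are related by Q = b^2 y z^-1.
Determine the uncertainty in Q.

Relative error in a monomial: (δQ/Q)² = Σ (nᵢ · δxᵢ/xᵢ)².
  (2·δb/b)² = (2×0.0594)² = 0.0141;  (1·δy/y)² = (1×0.0839)² = 0.00703;  (-1·δz/z)² = (-1×0.0251)² = 0.000629
δQ/Q = √(0.0218) = 0.148
Q = 10600, so δQ = 0.148 × 10600 = 1560.

1560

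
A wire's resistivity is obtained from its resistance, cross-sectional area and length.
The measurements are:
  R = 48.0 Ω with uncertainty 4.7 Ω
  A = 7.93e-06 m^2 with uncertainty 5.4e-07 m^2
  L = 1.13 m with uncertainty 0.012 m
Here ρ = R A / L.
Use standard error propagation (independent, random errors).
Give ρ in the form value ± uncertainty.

(3.37 ± 0.403) × 10^-4 Ω·m

Relative error in a monomial: (δρ/ρ)² = Σ (nᵢ · δxᵢ/xᵢ)².
  (1·δR/R)² = (1×0.0979)² = 0.00959;  (1·δA/A)² = (1×0.0681)² = 0.00464;  (-1·δL/L)² = (-1×0.0106)² = 0.000113
δρ/ρ = √(0.0143) = 0.120
ρ = 0.000337 Ω·m, so δρ = 0.120 × 0.000337 = 4.03e-05 Ω·m.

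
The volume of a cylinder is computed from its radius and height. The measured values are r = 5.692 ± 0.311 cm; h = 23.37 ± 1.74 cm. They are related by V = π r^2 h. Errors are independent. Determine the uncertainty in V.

Since V is a product/quotient, work with relative uncertainties:
  (2·δr/r)² = (2×0.0546)² = 0.0119;  (1·δh/h)² = (1×0.0745)² = 0.00554
δV/V = √(0.0175) = 0.132
V = 2379 cm^3, so δV = 0.132 × 2379 = 315 cm^3.

315 cm^3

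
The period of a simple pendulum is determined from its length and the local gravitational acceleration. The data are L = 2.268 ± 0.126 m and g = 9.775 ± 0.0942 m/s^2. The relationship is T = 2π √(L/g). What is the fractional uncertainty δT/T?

T is a product of powers, so relative uncertainties combine in quadrature:
  (½·δL/L)² = (0.5×0.0556)² = 0.000772;  (−½·δg/g)² = (-0.5×0.00964)² = 2.32e-05
δT/T = √(0.000795) = 0.0282

0.0282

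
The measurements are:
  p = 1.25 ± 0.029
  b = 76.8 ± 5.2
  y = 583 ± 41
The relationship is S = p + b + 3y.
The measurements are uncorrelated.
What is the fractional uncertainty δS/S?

Each term contributes (cᵢ δxᵢ)² to (δS)²:
  (δp)² = 0.000841;  (δb)² = 27.0;  (3·δy)² = 15100
δS = √(15200) = 123
S = 1830, so δS/S = 123/1830 = 0.0674.

0.0674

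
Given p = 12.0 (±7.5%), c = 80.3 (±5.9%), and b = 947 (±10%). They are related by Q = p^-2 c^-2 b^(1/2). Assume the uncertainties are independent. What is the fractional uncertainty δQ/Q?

Since Q is a product/quotient, work with relative uncertainties:
  (-2·δp/p)² = (-2×0.0750)² = 0.0225;  (-2·δc/c)² = (-2×0.0590)² = 0.0139;  (½·δb/b)² = (0.5×0.100)² = 0.00250
δQ/Q = √(0.0389) = 0.197

0.197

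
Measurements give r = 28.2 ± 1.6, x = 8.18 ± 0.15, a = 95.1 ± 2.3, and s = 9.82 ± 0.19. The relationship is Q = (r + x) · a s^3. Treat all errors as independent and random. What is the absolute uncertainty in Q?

Let u = r + x = 36.4. δu = √(δr² + δx²) = √(2.56 + 0.0225) = 1.61, so δu/u = 0.0442.
Q is then a monomial in u, a, s:
δQ/Q = √((δu/u)² + (1·δa/a)² + (3·δs/s)²) = √(0.00195 + 0.000585 + 0.00337) = 0.0768
Q = 3.28e+06, so δQ = 0.0768 × 3.28e+06 = 2.52e+05.

2.52e+05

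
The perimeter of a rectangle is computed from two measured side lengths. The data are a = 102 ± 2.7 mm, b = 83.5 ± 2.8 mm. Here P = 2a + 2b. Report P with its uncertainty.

371 ± 7.78 mm

For a sum/difference, combine absolute errors in quadrature:
  (2·δa)² = 29.2;  (2·δb)² = 31.4
δP = √(60.5) = 7.78 mm
P = 371 mm.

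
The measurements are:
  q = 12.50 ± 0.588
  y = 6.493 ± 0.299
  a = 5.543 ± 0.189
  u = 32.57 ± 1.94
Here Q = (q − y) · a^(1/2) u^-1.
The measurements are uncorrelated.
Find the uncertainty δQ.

Let w = q − y = 6.007. δw = √(δq² + δy²) = √(0.346 + 0.0894) = 0.660, so δw/w = 0.110.
Q is then a monomial in w, a, u:
δQ/Q = √((δw/w)² + (½·δa/a)² + (-1·δu/u)²) = √(0.0121 + 0.000291 + 0.00355) = 0.126
Q = 0.4342, so δQ = 0.126 × 0.4342 = 0.0547.

0.0547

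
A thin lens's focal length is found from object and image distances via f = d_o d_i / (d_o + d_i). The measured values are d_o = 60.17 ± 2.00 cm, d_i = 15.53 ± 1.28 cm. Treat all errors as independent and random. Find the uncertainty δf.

∂f/∂d_o = (d_i/(d_o+d_i))² = 0.0421;  ∂f/∂d_i = (d_o/(d_o+d_i))² = 0.632
δf = √((∂f/∂d_o · δd_o)² + (∂f/∂d_i · δd_i)²) = √(0.00709 + 0.654) = 0.813 cm

0.813 cm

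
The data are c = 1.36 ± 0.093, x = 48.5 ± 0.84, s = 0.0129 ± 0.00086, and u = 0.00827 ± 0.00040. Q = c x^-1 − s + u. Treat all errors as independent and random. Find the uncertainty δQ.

0.00219

Let p = c·x^-1 = 0.0280. δp/p = √((1·δc/c)² + (-1·δx/x)²) = √(0.00468 + 0.000300) = 0.0705, so δp = 0.00198.
Q = p − s + u: δQ = √(δp² + δs² + δu²) = √(3.91e-06 + 7.4e-07 + 1.6e-07) = 0.00219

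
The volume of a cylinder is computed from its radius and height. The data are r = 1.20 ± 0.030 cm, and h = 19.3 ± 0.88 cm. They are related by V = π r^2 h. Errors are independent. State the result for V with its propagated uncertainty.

87.3 ± 5.91 cm^3

Since V is a product/quotient, work with relative uncertainties:
  (2·δr/r)² = (2×0.0250)² = 0.00250;  (1·δh/h)² = (1×0.0456)² = 0.00208
δV/V = √(0.00458) = 0.0677
V = 87.3 cm^3, so δV = 0.0677 × 87.3 = 5.91 cm^3.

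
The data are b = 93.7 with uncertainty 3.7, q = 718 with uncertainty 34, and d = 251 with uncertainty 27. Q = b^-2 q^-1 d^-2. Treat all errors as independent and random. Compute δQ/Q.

Products/powers → add relative errors in quadrature, weighted by exponent:
  (-2·δb/b)² = (-2×0.0395)² = 0.00624;  (-1·δq/q)² = (-1×0.0474)² = 0.00224;  (-2·δd/d)² = (-2×0.108)² = 0.0463
δQ/Q = √(0.0548) = 0.234

0.234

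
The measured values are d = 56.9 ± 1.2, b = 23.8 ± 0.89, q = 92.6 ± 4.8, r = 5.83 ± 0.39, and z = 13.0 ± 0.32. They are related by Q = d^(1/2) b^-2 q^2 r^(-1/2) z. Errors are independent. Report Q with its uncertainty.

For a monomial Q ∝ d^(1/2), b^-2, q^2, r^(-1/2), z, fractional errors add in quadrature:
  (½·δd/d)² = (0.5×0.0211)² = 0.000111;  (-2·δb/b)² = (-2×0.0374)² = 0.00559;  (2·δq/q)² = (2×0.0518)² = 0.0107;  (−½·δr/r)² = (-0.5×0.0669)² = 0.00112;  (1·δz/z)² = (1×0.0246)² = 0.000606
δQ/Q = √(0.0182) = 0.135
Q = 615, so δQ = 0.135 × 615 = 82.9.

615 ± 82.9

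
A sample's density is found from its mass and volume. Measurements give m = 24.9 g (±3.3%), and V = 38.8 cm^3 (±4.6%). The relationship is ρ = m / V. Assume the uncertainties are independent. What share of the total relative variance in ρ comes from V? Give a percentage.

(δρ/ρ)² = (1·δm/m)² + (-1·δV/V)²
  m term: (1×0.0330)² = 0.00109
  V term: (-1×0.0460)² = 0.00212
Total = 0.00320. Share from V = 0.00212/0.00320 = 0.660.

66.0%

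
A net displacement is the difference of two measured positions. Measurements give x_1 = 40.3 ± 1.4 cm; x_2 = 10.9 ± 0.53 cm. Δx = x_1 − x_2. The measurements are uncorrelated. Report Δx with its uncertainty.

29.4 ± 1.50 cm

Δx is a linear combination, so absolute uncertainties add in quadrature:
  (δx_1)² = 1.96;  (δx_2)² = 0.281
δΔx = √(2.24) = 1.50 cm
Δx = 29.4 cm.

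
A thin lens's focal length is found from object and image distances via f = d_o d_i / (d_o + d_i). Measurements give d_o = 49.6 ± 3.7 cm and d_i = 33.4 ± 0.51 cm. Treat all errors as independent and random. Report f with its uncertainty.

∂f/∂d_o = (d_i/(d_o+d_i))² = 0.162;  ∂f/∂d_i = (d_o/(d_o+d_i))² = 0.357
δf = √((∂f/∂d_o · δd_o)² + (∂f/∂d_i · δd_i)²) = √(0.359 + 0.0332) = 0.626 cm
f = 20.0 cm.

20.0 ± 0.626 cm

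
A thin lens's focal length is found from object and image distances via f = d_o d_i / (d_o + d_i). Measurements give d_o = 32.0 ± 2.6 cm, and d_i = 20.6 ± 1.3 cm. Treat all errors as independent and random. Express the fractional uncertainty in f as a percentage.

∂f/∂d_o = (d_i/(d_o+d_i))² = 0.153;  ∂f/∂d_i = (d_o/(d_o+d_i))² = 0.370
δf = √((∂f/∂d_o · δd_o)² + (∂f/∂d_i · δd_i)²) = √(0.159 + 0.231) = 0.625 cm
f = 12.5 cm, so δf/f = 0.625/12.5 = 0.0499.

4.99%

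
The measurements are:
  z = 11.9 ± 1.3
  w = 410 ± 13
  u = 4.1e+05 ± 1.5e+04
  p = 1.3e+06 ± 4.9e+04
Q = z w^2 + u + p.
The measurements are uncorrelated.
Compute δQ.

Let h = z·w^2 = 2e+06. δh/h = √((1·δz/z)² + (2·δw/w)²) = √(0.0119 + 0.00402) = 0.126, so δh = 2.53e+05.
Q = h + u + p: δQ = √(δh² + δu² + δp²) = √(6.38e+10 + 2.25e+08 + 2.4e+09) = 2.58e+05

2.58e+05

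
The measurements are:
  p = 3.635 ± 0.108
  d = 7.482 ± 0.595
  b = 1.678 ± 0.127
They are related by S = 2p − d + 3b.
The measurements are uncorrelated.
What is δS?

0.739

Sums and differences: (δS)² = Σ (cᵢ δxᵢ)².
  (2·δp)² = 0.0467;  (δd)² = 0.354;  (3·δb)² = 0.145
δS = √(0.546) = 0.739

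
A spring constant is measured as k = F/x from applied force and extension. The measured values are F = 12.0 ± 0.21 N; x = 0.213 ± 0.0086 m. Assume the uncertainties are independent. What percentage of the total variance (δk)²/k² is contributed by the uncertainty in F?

(δk/k)² = (1·δF/F)² + (-1·δx/x)²
  F term: (1×0.0175)² = 0.000306
  x term: (-1×0.0404)² = 0.00163
Total = 0.00194. Share from F = 0.000306/0.00194 = 0.158.

15.8%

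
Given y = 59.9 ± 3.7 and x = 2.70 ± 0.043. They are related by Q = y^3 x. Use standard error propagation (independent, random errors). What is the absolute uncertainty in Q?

Relative error in a monomial: (δQ/Q)² = Σ (nᵢ · δxᵢ/xᵢ)².
  (3·δy/y)² = (3×0.0618)² = 0.0343;  (1·δx/x)² = (1×0.0159)² = 0.000254
δQ/Q = √(0.0346) = 0.186
Q = 5.8e+05, so δQ = 0.186 × 5.8e+05 = 1.08e+05.

1.08e+05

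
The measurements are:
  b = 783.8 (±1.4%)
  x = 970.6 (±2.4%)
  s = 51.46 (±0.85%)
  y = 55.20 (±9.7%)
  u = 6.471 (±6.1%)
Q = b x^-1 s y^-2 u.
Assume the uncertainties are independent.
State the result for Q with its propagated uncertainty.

0.08825 ± 0.0181

Relative error in a monomial: (δQ/Q)² = Σ (nᵢ · δxᵢ/xᵢ)².
  (1·δb/b)² = (1×0.0140)² = 0.000196;  (-1·δx/x)² = (-1×0.0240)² = 0.000576;  (1·δs/s)² = (1×0.00850)² = 7.23e-05;  (-2·δy/y)² = (-2×0.0970)² = 0.0376;  (1·δu/u)² = (1×0.0610)² = 0.00372
δQ/Q = √(0.0422) = 0.205
Q = 0.08825, so δQ = 0.205 × 0.08825 = 0.0181.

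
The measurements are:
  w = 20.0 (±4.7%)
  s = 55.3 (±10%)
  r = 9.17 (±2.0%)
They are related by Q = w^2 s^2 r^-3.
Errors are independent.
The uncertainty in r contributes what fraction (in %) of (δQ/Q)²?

6.87%

(δQ/Q)² = (2·δw/w)² + (2·δs/s)² + (-3·δr/r)²
  w term: (2×0.0470)² = 0.00884
  s term: (2×0.100)² = 0.0400
  r term: (-3×0.0200)² = 0.00360
Total = 0.0524. Share from r = 0.00360/0.0524 = 0.0687.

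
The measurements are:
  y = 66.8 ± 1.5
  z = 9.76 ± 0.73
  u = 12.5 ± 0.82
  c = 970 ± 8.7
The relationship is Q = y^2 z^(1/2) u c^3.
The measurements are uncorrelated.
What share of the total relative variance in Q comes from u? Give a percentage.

(δQ/Q)² = (2·δy/y)² + (½·δz/z)² + (1·δu/u)² + (3·δc/c)²
  y term: (2×0.0225)² = 0.00202
  z term: (0.5×0.0748)² = 0.00140
  u term: (1×0.0656)² = 0.00430
  c term: (3×0.00897)² = 0.000724
Total = 0.00844. Share from u = 0.00430/0.00844 = 0.510.

51.0%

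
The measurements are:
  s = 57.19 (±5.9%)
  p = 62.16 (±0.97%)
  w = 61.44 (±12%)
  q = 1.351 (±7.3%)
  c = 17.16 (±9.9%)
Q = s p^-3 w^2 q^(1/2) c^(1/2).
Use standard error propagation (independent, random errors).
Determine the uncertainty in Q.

1.11

Products/powers → add relative errors in quadrature, weighted by exponent:
  (1·δs/s)² = (1×0.0590)² = 0.00348;  (-3·δp/p)² = (-3×0.00970)² = 0.000847;  (2·δw/w)² = (2×0.120)² = 0.0576;  (½·δq/q)² = (0.5×0.0730)² = 0.00133;  (½·δc/c)² = (0.5×0.0990)² = 0.00245
δQ/Q = √(0.0657) = 0.256
Q = 4.328, so δQ = 0.256 × 4.328 = 1.11.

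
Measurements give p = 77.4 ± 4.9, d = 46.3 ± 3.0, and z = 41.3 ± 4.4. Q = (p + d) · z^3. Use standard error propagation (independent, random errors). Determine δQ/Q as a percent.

Let u = p + d = 124. δu = √(δp² + δd²) = √(24.0 + 9.00) = 5.75, so δu/u = 0.0464.
Q is then a monomial in u, z:
δQ/Q = √((δu/u)² + (3·δz/z)²) = √(0.00216 + 0.102) = 0.323

32.3%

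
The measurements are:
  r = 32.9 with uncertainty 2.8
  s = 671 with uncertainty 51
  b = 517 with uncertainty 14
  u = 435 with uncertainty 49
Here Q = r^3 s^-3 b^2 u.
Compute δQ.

For a monomial Q ∝ r^3, s^-3, b^2, u, fractional errors add in quadrature:
  (3·δr/r)² = (3×0.0851)² = 0.0652;  (-3·δs/s)² = (-3×0.0760)² = 0.0520;  (2·δb/b)² = (2×0.0271)² = 0.00293;  (1·δu/u)² = (1×0.113)² = 0.0127
δQ/Q = √(0.133) = 0.364
Q = 13700, so δQ = 0.364 × 13700 = 4990.

4990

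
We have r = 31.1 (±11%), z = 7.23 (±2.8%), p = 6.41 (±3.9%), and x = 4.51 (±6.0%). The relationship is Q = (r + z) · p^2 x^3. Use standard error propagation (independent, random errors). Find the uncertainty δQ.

31100

Let u = r + z = 38.3. δu = √(δr² + δz²) = √(11.7 + 0.0410) = 3.43, so δu/u = 0.0894.
Q is then a monomial in u, p, x:
δQ/Q = √((δu/u)² + (2·δp/p)² + (3·δx/x)²) = √(0.00799 + 0.00608 + 0.0324) = 0.216
Q = 1.44e+05, so δQ = 0.216 × 1.44e+05 = 31100.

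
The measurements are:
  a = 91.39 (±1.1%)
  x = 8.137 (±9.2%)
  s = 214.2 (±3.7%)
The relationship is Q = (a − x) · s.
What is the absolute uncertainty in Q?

Let u = a − x = 83.25. δu = √(δa² + δx²) = √(1.01 + 0.560) = 1.25, so δu/u = 0.0151.
Q is then a monomial in u, s:
δQ/Q = √((δu/u)² + (1·δs/s)²) = √(0.000227 + 0.00137) = 0.0399
Q = 17830, so δQ = 0.0399 × 17830 = 712.

712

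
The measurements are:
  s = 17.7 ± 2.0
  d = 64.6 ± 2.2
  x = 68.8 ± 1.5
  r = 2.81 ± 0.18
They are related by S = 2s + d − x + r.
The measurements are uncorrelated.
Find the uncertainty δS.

4.81

For a sum/difference, combine absolute errors in quadrature:
  (2·δs)² = 16.0;  (δd)² = 4.84;  (δx)² = 2.25;  (δr)² = 0.0324
δS = √(23.1) = 4.81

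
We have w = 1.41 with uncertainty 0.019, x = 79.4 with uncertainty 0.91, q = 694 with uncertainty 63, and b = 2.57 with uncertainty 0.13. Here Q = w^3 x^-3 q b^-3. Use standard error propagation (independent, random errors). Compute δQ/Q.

Each factor contributes (exponent × relative error)² to (δQ/Q)²:
  (3·δw/w)² = (3×0.0135)² = 0.00163;  (-3·δx/x)² = (-3×0.0115)² = 0.00118;  (1·δq/q)² = (1×0.0908)² = 0.00824;  (-3·δb/b)² = (-3×0.0506)² = 0.0230
δQ/Q = √(0.0341) = 0.185

0.185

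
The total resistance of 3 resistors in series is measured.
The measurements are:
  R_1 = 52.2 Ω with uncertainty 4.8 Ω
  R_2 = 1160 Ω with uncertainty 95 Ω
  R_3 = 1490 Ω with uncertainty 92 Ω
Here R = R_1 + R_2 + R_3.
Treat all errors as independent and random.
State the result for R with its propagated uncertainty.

2700 ± 132 Ω

Absolute uncertainties add in quadrature for a linear combination:
  (δR_1)² = 23.0;  (δR_2)² = 9020;  (δR_3)² = 8460
δR = √(17500) = 132 Ω
R = 2700 Ω.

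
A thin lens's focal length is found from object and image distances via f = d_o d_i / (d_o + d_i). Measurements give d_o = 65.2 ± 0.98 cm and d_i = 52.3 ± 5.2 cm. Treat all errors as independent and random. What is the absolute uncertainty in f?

∂f/∂d_o = (d_i/(d_o+d_i))² = 0.198;  ∂f/∂d_i = (d_o/(d_o+d_i))² = 0.308
δf = √((∂f/∂d_o · δd_o)² + (∂f/∂d_i · δd_i)²) = √(0.0377 + 2.56) = 1.61 cm

1.61 cm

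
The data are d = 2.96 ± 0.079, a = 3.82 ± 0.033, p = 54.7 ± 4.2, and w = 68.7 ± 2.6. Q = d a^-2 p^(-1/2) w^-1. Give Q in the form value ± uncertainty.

Since Q is a product/quotient, work with relative uncertainties:
  (1·δd/d)² = (1×0.0267)² = 0.000712;  (-2·δa/a)² = (-2×0.00864)² = 0.000299;  (−½·δp/p)² = (-0.5×0.0768)² = 0.00147;  (-1·δw/w)² = (-1×0.0378)² = 0.00143
δQ/Q = √(0.00392) = 0.0626
Q = 0.000399, so δQ = 0.0626 × 0.000399 = 2.5e-05.

(3.99 ± 0.250) × 10^-4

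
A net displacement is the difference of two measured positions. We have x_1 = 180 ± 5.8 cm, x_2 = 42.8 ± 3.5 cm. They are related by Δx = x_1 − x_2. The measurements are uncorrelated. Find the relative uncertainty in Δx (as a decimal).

0.0494

For a sum/difference, combine absolute errors in quadrature:
  (δx_1)² = 33.6;  (δx_2)² = 12.2
δΔx = √(45.9) = 6.77 cm
Δx = 137 cm, so δΔx/Δx = 6.77/137 = 0.0494.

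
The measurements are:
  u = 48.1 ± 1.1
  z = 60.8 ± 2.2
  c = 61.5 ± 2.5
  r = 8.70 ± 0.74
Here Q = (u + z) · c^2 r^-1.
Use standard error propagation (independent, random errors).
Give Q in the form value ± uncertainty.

47300 ± 5670

Let w = u + z = 109. δw = √(δu² + δz²) = √(1.21 + 4.84) = 2.46, so δw/w = 0.0226.
Q is then a monomial in w, c, r:
δQ/Q = √((δw/w)² + (2·δc/c)² + (-1·δr/r)²) = √(0.000510 + 0.00661 + 0.00723) = 0.120
Q = 47300, so δQ = 0.120 × 47300 = 5670.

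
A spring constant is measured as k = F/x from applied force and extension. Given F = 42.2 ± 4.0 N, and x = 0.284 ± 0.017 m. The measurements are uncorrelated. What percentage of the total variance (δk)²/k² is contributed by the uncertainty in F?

(δk/k)² = (1·δF/F)² + (-1·δx/x)²
  F term: (1×0.0948)² = 0.00898
  x term: (-1×0.0599)² = 0.00358
Total = 0.0126. Share from F = 0.00898/0.0126 = 0.715.

71.5%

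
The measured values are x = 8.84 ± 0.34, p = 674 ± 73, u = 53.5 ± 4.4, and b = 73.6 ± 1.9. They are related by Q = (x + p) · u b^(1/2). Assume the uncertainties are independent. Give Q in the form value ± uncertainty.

Let w = x + p = 683. δw = √(δx² + δp²) = √(0.116 + 5330) = 73.0, so δw/w = 0.107.
Q is then a monomial in w, u, b:
δQ/Q = √((δw/w)² + (1·δu/u)² + (½·δb/b)²) = √(0.0114 + 0.00676 + 0.000167) = 0.135
Q = 3.13e+05, so δQ = 0.135 × 3.13e+05 = 42500.

(3.13 ± 0.425) × 10^5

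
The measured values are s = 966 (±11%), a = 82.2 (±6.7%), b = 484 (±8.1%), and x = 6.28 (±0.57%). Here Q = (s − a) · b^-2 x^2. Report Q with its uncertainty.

0.149 ± 0.0301

Let u = s − a = 884. δu = √(δs² + δa²) = √(11300 + 30.3) = 106, so δu/u = 0.120.
Q is then a monomial in u, b, x:
δQ/Q = √((δu/u)² + (-2·δb/b)² + (2·δx/x)²) = √(0.0145 + 0.0262 + 0.000130) = 0.202
Q = 0.149, so δQ = 0.202 × 0.149 = 0.0301.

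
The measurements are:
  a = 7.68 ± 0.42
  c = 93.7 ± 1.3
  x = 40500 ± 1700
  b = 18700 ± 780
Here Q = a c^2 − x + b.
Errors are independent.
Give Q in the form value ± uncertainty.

45600 ± 4540

Let p = a·c^2 = 67400. δp/p = √((1·δa/a)² + (2·δc/c)²) = √(0.00299 + 0.000770) = 0.0613, so δp = 4130.
Q = p − x + b: δQ = √(δp² + δx² + δb²) = √(1.71e+07 + 2.89e+06 + 6.08e+05) = 4540
Q = 45600.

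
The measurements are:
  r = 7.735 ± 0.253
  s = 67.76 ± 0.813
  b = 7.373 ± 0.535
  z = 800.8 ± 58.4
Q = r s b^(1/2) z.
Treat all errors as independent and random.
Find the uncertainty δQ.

Q is a product of powers, so relative uncertainties combine in quadrature:
  (1·δr/r)² = (1×0.0327)² = 0.00107;  (1·δs/s)² = (1×0.0120)² = 0.000144;  (½·δb/b)² = (0.5×0.0726)² = 0.00132;  (1·δz/z)² = (1×0.0729)² = 0.00532
δQ/Q = √(0.00785) = 0.0886
Q = 1.14e+06, so δQ = 0.0886 × 1.14e+06 = 1.01e+05.

1.01e+05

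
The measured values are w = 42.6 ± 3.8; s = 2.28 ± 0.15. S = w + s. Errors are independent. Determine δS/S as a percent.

Each term contributes (cᵢ δxᵢ)² to (δS)²:
  (δw)² = 14.4;  (δs)² = 0.0225
δS = √(14.5) = 3.80
S = 44.9, so δS/S = 3.80/44.9 = 0.0847.

8.47%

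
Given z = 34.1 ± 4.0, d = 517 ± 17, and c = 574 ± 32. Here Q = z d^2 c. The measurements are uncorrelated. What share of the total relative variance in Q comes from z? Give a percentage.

64.9%

(δQ/Q)² = (1·δz/z)² + (2·δd/d)² + (1·δc/c)²
  z term: (1×0.117)² = 0.0138
  d term: (2×0.0329)² = 0.00432
  c term: (1×0.0557)² = 0.00311
Total = 0.0212. Share from z = 0.0138/0.0212 = 0.649.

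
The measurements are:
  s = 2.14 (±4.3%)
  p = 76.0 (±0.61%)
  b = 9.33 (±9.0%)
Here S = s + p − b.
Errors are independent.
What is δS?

Absolute uncertainties add in quadrature for a linear combination:
  (δs)² = 0.00847;  (δp)² = 0.215;  (δb)² = 0.705
δS = √(0.928) = 0.964

0.964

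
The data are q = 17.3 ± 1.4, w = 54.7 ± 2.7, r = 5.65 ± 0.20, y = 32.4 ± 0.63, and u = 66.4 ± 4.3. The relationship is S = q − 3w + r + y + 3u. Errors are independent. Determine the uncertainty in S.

15.3

Sums and differences: (δS)² = Σ (cᵢ δxᵢ)².
  (δq)² = 1.96;  (3·δw)² = 65.6;  (δr)² = 0.0400;  (δy)² = 0.397;  (3·δu)² = 166
δS = √(234) = 15.3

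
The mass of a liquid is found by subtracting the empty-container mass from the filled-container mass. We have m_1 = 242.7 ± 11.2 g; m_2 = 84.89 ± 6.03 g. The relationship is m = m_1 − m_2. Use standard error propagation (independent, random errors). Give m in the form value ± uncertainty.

157.8 ± 12.7 g

Absolute uncertainties add in quadrature for a linear combination:
  (δm_1)² = 125;  (δm_2)² = 36.4
δm = √(162) = 12.7 g
m = 157.8 g.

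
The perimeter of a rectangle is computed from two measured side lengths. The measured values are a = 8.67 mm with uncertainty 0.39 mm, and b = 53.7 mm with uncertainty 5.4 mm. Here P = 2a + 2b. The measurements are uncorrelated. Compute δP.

P is a linear combination, so absolute uncertainties add in quadrature:
  (2·δa)² = 0.608;  (2·δb)² = 117
δP = √(117) = 10.8 mm

10.8 mm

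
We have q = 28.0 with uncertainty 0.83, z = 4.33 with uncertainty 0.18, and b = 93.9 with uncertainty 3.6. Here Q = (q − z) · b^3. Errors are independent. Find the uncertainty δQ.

Let u = q − z = 23.7. δu = √(δq² + δz²) = √(0.689 + 0.0324) = 0.849, so δu/u = 0.0359.
Q is then a monomial in u, b:
δQ/Q = √((δu/u)² + (3·δb/b)²) = √(0.00129 + 0.0132) = 0.120
Q = 1.96e+07, so δQ = 0.120 × 1.96e+07 = 2.36e+06.

2.36e+06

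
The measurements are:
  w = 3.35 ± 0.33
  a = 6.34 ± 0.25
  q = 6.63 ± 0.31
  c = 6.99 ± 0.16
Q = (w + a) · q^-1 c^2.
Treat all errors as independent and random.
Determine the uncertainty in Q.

5.58

Let u = w + a = 9.69. δu = √(δw² + δa²) = √(0.109 + 0.0625) = 0.414, so δu/u = 0.0427.
Q is then a monomial in u, q, c:
δQ/Q = √((δu/u)² + (-1·δq/q)² + (2·δc/c)²) = √(0.00183 + 0.00219 + 0.00210) = 0.0782
Q = 71.4, so δQ = 0.0782 × 71.4 = 5.58.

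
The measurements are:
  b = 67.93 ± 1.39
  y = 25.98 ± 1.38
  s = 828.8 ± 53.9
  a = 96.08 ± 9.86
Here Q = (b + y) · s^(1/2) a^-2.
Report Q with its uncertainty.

Let u = b + y = 93.91. δu = √(δb² + δy²) = √(1.93 + 1.90) = 1.96, so δu/u = 0.0209.
Q is then a monomial in u, s, a:
δQ/Q = √((δu/u)² + (½·δs/s)² + (-2·δa/a)²) = √(0.000435 + 0.00106 + 0.0421) = 0.209
Q = 0.2929, so δQ = 0.209 × 0.2929 = 0.0612.

0.2929 ± 0.0612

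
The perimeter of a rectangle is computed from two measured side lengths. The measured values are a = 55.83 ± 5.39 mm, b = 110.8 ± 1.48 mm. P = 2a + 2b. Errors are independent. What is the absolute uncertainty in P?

11.2 mm

Each term contributes (cᵢ δxᵢ)² to (δP)²:
  (2·δa)² = 116;  (2·δb)² = 8.76
δP = √(125) = 11.2 mm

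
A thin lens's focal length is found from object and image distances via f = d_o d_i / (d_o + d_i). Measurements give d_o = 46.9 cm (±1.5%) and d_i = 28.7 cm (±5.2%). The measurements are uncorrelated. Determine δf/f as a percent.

3.28%

∂f/∂d_o = (d_i/(d_o+d_i))² = 0.144;  ∂f/∂d_i = (d_o/(d_o+d_i))² = 0.385
δf = √((∂f/∂d_o · δd_o)² + (∂f/∂d_i · δd_i)²) = √(0.0103 + 0.330) = 0.583 cm
f = 17.8 cm, so δf/f = 0.583/17.8 = 0.0328.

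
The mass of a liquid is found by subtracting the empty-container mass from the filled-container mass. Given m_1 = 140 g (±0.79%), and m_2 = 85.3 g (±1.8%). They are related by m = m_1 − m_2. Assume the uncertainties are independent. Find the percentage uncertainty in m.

For a sum/difference, combine absolute errors in quadrature:
  (δm_1)² = 1.22;  (δm_2)² = 2.36
δm = √(3.58) = 1.89 g
m = 54.7 g, so δm/m = 1.89/54.7 = 0.0346.

3.46%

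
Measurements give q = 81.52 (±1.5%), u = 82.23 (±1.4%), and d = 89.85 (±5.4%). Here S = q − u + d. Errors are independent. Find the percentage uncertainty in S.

5.76%

Each term contributes (cᵢ δxᵢ)² to (δS)²:
  (δq)² = 1.50;  (δu)² = 1.33;  (δd)² = 23.5
δS = √(26.4) = 5.13
S = 89.14, so δS/S = 5.13/89.14 = 0.0576.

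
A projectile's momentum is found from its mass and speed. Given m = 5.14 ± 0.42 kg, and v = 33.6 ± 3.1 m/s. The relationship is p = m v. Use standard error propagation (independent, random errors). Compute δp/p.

Products/powers → add relative errors in quadrature, weighted by exponent:
  (1·δm/m)² = (1×0.0817)² = 0.00668;  (1·δv/v)² = (1×0.0923)² = 0.00851
δp/p = √(0.0152) = 0.123

0.123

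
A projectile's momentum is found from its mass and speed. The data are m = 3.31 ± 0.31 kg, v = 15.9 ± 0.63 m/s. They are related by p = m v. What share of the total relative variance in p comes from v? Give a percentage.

15.2%

(δp/p)² = (1·δm/m)² + (1·δv/v)²
  m term: (1×0.0937)² = 0.00877
  v term: (1×0.0396)² = 0.00157
Total = 0.0103. Share from v = 0.00157/0.0103 = 0.152.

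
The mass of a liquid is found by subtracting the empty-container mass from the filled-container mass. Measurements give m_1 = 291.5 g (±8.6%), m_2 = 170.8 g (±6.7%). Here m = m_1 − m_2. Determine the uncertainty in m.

27.6 g

Each term contributes (cᵢ δxᵢ)² to (δm)²:
  (δm_1)² = 628;  (δm_2)² = 131
δm = √(759) = 27.6 g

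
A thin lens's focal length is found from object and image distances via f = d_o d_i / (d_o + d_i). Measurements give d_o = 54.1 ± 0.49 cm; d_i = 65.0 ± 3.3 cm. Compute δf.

∂f/∂d_o = (d_i/(d_o+d_i))² = 0.298;  ∂f/∂d_i = (d_o/(d_o+d_i))² = 0.206
δf = √((∂f/∂d_o · δd_o)² + (∂f/∂d_i · δd_i)²) = √(0.0213 + 0.464) = 0.696 cm

0.696 cm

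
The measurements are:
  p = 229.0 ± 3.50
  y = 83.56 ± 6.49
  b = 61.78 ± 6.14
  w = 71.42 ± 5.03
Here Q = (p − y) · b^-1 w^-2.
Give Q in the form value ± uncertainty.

(4.615 ± 0.829) × 10^-4

Let u = p − y = 145.4. δu = √(δp² + δy²) = √(12.2 + 42.1) = 7.37, so δu/u = 0.0507.
Q is then a monomial in u, b, w:
δQ/Q = √((δu/u)² + (-1·δb/b)² + (-2·δw/w)²) = √(0.00257 + 0.00988 + 0.0198) = 0.180
Q = 0.0004615, so δQ = 0.180 × 0.0004615 = 8.29e-05.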